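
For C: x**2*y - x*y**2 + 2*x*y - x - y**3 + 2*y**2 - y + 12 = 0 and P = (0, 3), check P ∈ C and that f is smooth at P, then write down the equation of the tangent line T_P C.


Tangent line at P: -4*x - 16*y + 48 = 0.

Step 1: f(0, 3) = 0, so P lies on C.
Step 2: partial derivatives
  f_x(x, y) = 2*x*y - y**2 + 2*y - 1, f_y(x, y) = x**2 - 2*x*y + 2*x - 3*y**2 + 4*y - 1.
  f_x(P) = -4, f_y(P) = -16 (gradient nonzero, so P is smooth).
Step 3: tangent line at P: -4·(x − 0) + -16·(y − 3) = 0.
Expanding: -4*x - 16*y + 48 = 0.


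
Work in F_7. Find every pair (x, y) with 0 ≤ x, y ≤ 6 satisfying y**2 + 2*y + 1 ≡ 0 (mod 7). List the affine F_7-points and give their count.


Affine F_7-points: {(0, 6), (1, 6), (2, 6), (3, 6), (4, 6), (5, 6), (6, 6)}; count = 7.

For each of the 49 pairs (x, y) ∈ F_7², evaluate f(x, y) mod 7. Record the zeros.
  x = 0: [0↦1, 1↦4, 2↦2, 3↦2, 4↦4, 5↦1, 6↦0]  zeros at y ∈ {6}
  x = 1: [0↦1, 1↦4, 2↦2, 3↦2, 4↦4, 5↦1, 6↦0]  zeros at y ∈ {6}
  x = 2: [0↦1, 1↦4, 2↦2, 3↦2, 4↦4, 5↦1, 6↦0]  zeros at y ∈ {6}
  x = 3: [0↦1, 1↦4, 2↦2, 3↦2, 4↦4, 5↦1, 6↦0]  zeros at y ∈ {6}
  x = 4: [0↦1, 1↦4, 2↦2, 3↦2, 4↦4, 5↦1, 6↦0]  zeros at y ∈ {6}
  x = 5: [0↦1, 1↦4, 2↦2, 3↦2, 4↦4, 5↦1, 6↦0]  zeros at y ∈ {6}
  x = 6: [0↦1, 1↦4, 2↦2, 3↦2, 4↦4, 5↦1, 6↦0]  zeros at y ∈ {6}
Collecting zeros: affine points = {(0, 6), (1, 6), (2, 6), (3, 6), (4, 6), (5, 6), (6, 6)}.
Total count |C(F_7)_aff| = 7.


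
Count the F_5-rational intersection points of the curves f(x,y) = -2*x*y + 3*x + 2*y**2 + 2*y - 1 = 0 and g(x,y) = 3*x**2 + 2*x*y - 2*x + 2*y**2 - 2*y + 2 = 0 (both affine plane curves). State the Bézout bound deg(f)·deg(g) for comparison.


Common zeros: {(2, 0)}; count = 1; Bézout bound = 4.

deg(f) = 2, deg(g) = 2, so Bézout bound = 4.
Scan x ∈ F_5. For each x, list the y ∈ F_5 with f(x, y) ≡ 0 and those with g(x, y) ≡ 0 (mod 5); the common zeros in that column are the intersection.
  x = 0: f ≡ 0 at y ∈ ∅; g ≡ 0 at y ∈ ∅; common: ∅.
  x = 1: f ≡ 0 at y ∈ {2, 3}; g ≡ 0 at y ∈ {1, 4}; common: ∅.
  x = 2: f ≡ 0 at y ∈ {0, 1}; g ≡ 0 at y ∈ {0, 4}; common: {0}.
  x = 3: f ≡ 0 at y ∈ ∅; g ≡ 0 at y ∈ ∅; common: ∅.
  x = 4: f ≡ 0 at y ∈ ∅; g ≡ 0 at y ∈ {1}; common: ∅.
Collecting: common zeros = {(2, 0)}, so the count is 1.
Comparison with the Bézout bound: 1 ≤ 4 = deg(f)·deg(g), as expected for curves with no common component (the affine F_5-count falls short of the bound because intersections may lie at infinity, over extension fields, or carry multiplicity).


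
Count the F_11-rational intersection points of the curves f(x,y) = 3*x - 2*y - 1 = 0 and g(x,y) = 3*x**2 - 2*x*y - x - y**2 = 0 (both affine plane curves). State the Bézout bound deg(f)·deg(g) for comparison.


Common zeros: {(4, 0)}; count = 1; Bézout bound = 2.

deg(f) = 1, deg(g) = 2, so Bézout bound = 2.
Scan x ∈ F_11. For each x, list the y ∈ F_11 with f(x, y) ≡ 0 and those with g(x, y) ≡ 0 (mod 11); the common zeros in that column are the intersection.
  x = 0: f ≡ 0 at y ∈ {5}; g ≡ 0 at y ∈ {0}; common: ∅.
  x = 1: f ≡ 0 at y ∈ {1}; g ≡ 0 at y ∈ {4, 5}; common: ∅.
  x = 2: f ≡ 0 at y ∈ {8}; g ≡ 0 at y ∈ {3, 4}; common: ∅.
  x = 3: f ≡ 0 at y ∈ {4}; g ≡ 0 at y ∈ {8}; common: ∅.
  x = 4: f ≡ 0 at y ∈ {0}; g ≡ 0 at y ∈ {0, 3}; common: {0}.
  x = 5: f ≡ 0 at y ∈ {7}; g ≡ 0 at y ∈ ∅; common: ∅.
  x = 6: f ≡ 0 at y ∈ {3}; g ≡ 0 at y ∈ ∅; common: ∅.
  x = 7: f ≡ 0 at y ∈ {10}; g ≡ 0 at y ∈ ∅; common: ∅.
  x = 8: f ≡ 0 at y ∈ {6}; g ≡ 0 at y ∈ ∅; common: ∅.
  x = 9: f ≡ 0 at y ∈ {2}; g ≡ 0 at y ∈ ∅; common: ∅.
  x = 10: f ≡ 0 at y ∈ {9}; g ≡ 0 at y ∈ {5, 8}; common: ∅.
Collecting: common zeros = {(4, 0)}, so the count is 1.
Comparison with the Bézout bound: 1 ≤ 2 = deg(f)·deg(g), as expected for curves with no common component (the affine F_11-count falls short of the bound because intersections may lie at infinity, over extension fields, or carry multiplicity).


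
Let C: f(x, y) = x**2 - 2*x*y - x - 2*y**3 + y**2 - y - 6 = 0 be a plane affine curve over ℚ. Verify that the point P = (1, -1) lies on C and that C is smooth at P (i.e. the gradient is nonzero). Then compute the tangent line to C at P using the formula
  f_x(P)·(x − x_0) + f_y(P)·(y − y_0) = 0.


Tangent line at P: 3*x - 11*y - 14 = 0.

Step 1: f(1, -1) = 0, so P lies on C.
Step 2: partial derivatives
  f_x(x, y) = 2*x - 2*y - 1, f_y(x, y) = -2*x - 6*y**2 + 2*y - 1.
  f_x(P) = 3, f_y(P) = -11 (gradient nonzero, so P is smooth).
Step 3: tangent line at P: 3·(x − 1) + -11·(y − -1) = 0.
Expanding: 3*x - 11*y - 14 = 0.


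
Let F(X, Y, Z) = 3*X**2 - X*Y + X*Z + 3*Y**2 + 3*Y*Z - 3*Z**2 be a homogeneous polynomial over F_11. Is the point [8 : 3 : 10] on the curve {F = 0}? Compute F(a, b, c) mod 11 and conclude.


F(8,3,10) ≡ 10 (mod 11); P is NOT on the curve.

Evaluate F(8, 3, 10) term-by-term (mod 11).
  3*X**2 ↦ 3·64·1·1 = 192
  -X*Y ↦ -1·8·3·1 = -24
  X*Z ↦ 1·8·1·10 = 80
  3*Y**2 ↦ 3·1·9·1 = 27
  3*Y*Z ↦ 3·1·3·10 = 90
  -3*Z**2 ↦ -3·1·1·100 = -300
Sum: F(8, 3, 10) = (192) + (-24) + (80) + (27) + (90) + (-300) = 65.
Reducing mod 11: 65 ≡ 10 (mod 11).
Since F(a, b, c) ≡ 10 ≠ 0 (mod 11), P does NOT lie on the curve.


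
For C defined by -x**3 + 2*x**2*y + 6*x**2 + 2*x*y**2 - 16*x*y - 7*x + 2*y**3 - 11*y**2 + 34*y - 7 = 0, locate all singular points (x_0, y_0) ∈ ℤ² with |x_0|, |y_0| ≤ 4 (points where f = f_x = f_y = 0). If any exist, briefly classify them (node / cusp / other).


Singular points: {(3, 1)}; classification: node.

Compute partial derivatives:
  f_x = -3*x**2 + 4*x*y + 12*x + 2*y**2 - 16*y - 7.
  f_y = 2*x**2 + 4*x*y - 16*x + 6*y**2 - 22*y + 34.
Scan x_0 ∈ {−4, ..., 4}. For each x_0, f_y(x_0, y) is a polynomial in y; find its integer roots y ∈ {−4, ..., 4}, then test f_x and f at those candidates.
  x = -4: f_y(-4, y) = 6*y**2 - 38*y + 130; no integer root y with |y| ≤ 4.
  x = -3: f_y(-3, y) = 6*y**2 - 34*y + 100; no integer root y with |y| ≤ 4.
  x = -2: f_y(-2, y) = 6*y**2 - 30*y + 74; no integer root y with |y| ≤ 4.
  x = -1: f_y(-1, y) = 6*y**2 - 26*y + 52; no integer root y with |y| ≤ 4.
  x = 0: f_y(0, y) = 6*y**2 - 22*y + 34; no integer root y with |y| ≤ 4.
  x = 1: f_y(1, y) = 6*y**2 - 18*y + 20; no integer root y with |y| ≤ 4.
  x = 2: f_y(2, y) = 6*y**2 - 14*y + 10; no integer root y with |y| ≤ 4.
  x = 3: f_y(3, y) = 6*y**2 - 10*y + 4; vanishes at y ∈ {1}. (3, 1): f_x = 0, f = 0 — SINGULAR.
  x = 4: f_y(4, y) = 6*y**2 - 6*y + 2; no integer root y with |y| ≤ 4.
Only singular point on the grid: (3, 1).
Classify: substitute x = 3 + u, y = 1 + v and expand: f = -u**3 + 2*u**2*v - u**2 + 2*u*v**2 + 2*v**3 + v**2.
No constant or linear terms (consistent with a singular point). Quadratic part: -u**2 + v**2. Cubic part: -u**3 + 2*u**2*v + 2*u*v**2 + 2*v**3.
The quadratic part v**2 - u**2 = (v − u)(v + u) splits into two distinct linear factors, so there are two distinct tangent lines y − 1 = ±(x − 3) — this is a node (ordinary double point).
Classification: node.


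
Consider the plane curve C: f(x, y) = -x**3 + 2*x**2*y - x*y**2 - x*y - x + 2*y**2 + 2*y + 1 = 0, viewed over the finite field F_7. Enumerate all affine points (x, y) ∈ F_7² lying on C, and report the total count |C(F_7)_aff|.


Affine F_7-points: {(2, 2), (4, 4)}; count = 2.

For each of the 49 pairs (x, y) ∈ F_7², evaluate f(x, y) mod 7. Record the zeros.
  x = 0: [0↦1, 1↦5, 2↦6, 3↦4, 4↦6, 5↦5, 6↦1]  zeros at y ∈ ∅
  x = 1: [0↦6, 1↦3, 2↦2, 3↦3, 4↦6, 5↦4, 6↦4]  zeros at y ∈ ∅
  x = 2: [0↦5, 1↦6, 2↦0, 3↦1, 4↦2, 5↦3, 6↦4]  zeros at y ∈ {2}
  x = 3: [0↦6, 1↦1, 2↦1, 3↦6, 4↦2, 5↦3, 6↦2]  zeros at y ∈ ∅
  x = 4: [0↦3, 1↦3, 2↦6, 3↦5, 4↦0, 5↦5, 6↦6]  zeros at y ∈ {4}
  x = 5: [0↦4, 1↦6, 2↦2, 3↦6, 4↦4, 5↦3, 6↦3]  zeros at y ∈ ∅
  x = 6: [0↦3, 1↦4, 2↦4, 3↦3, 4↦1, 5↦5, 6↦1]  zeros at y ∈ ∅
Collecting zeros: affine points = {(2, 2), (4, 4)}.
Total count |C(F_7)_aff| = 2.


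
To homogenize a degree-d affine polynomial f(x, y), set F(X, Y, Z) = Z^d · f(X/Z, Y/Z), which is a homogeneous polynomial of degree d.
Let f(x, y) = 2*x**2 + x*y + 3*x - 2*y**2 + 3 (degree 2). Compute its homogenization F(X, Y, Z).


F(X, Y, Z) = 2*X**2 + X*Y + 3*X*Z - 2*Y**2 + 3*Z**2

deg(f) = 2.
Substitute x = X/Z, y = Y/Z into f, then multiply by Z^2.
  monomial 2·x^2·y^0 ↦ 2·X^2·Y^0·Z^0.
  monomial 1·x^1·y^1 ↦ 1·X^1·Y^1·Z^0.
  monomial 3·x^1·y^0 ↦ 3·X^1·Y^0·Z^1.
  monomial -2·x^0·y^2 ↦ -2·X^0·Y^2·Z^0.
  monomial 3·x^0·y^0 ↦ 3·X^0·Y^0·Z^2.
Collecting: F(X, Y, Z) = 2*X**2 + X*Y + 3*X*Z - 2*Y**2 + 3*Z**2.


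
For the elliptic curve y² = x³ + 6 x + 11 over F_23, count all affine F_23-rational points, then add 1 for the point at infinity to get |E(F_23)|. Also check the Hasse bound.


Affine points = {(1, 8), (1, 15), (2, 10), (2, 13), (9, 9), (9, 14), (10, 6), (10, 17), (13, 3), (13, 20), (15, 7), (15, 16), (17, 9), (17, 14), (20, 9), (20, 14), (22, 2), (22, 21)}; affine count = 18; |E(F_23)| = 19.

Discriminant check: Δ ∝ 4a³ + 27b² = 4·6³ + 27·11² = 4·216 + 27·121 ≡ 14 (mod 23). Nonzero ⇒ E is nonsingular.
For each x ∈ F_23, compute rhs = x³ + 6·x + 11 mod 23, then count y ∈ F_23 with y² ≡ rhs.
  x = 0: rhs = 11, matching y values: none (0 points).
  x = 1: rhs = 18, matching y values: 8, 15 (2 points).
  x = 2: rhs = 8, matching y values: 10, 13 (2 points).
  x = 3: rhs = 10, matching y values: none (0 points).
  x = 4: rhs = 7, matching y values: none (0 points).
  x = 5: rhs = 5, matching y values: none (0 points).
  x = 6: rhs = 10, matching y values: none (0 points).
  x = 7: rhs = 5, matching y values: none (0 points).
  x = 8: rhs = 19, matching y values: none (0 points).
  x = 9: rhs = 12, matching y values: 9, 14 (2 points).
  x = 10: rhs = 13, matching y values: 6, 17 (2 points).
  x = 11: rhs = 5, matching y values: none (0 points).
  x = 12: rhs = 17, matching y values: none (0 points).
  x = 13: rhs = 9, matching y values: 3, 20 (2 points).
  x = 14: rhs = 10, matching y values: none (0 points).
  x = 15: rhs = 3, matching y values: 7, 16 (2 points).
  x = 16: rhs = 17, matching y values: none (0 points).
  x = 17: rhs = 12, matching y values: 9, 14 (2 points).
  x = 18: rhs = 17, matching y values: none (0 points).
  x = 19: rhs = 15, matching y values: none (0 points).
  x = 20: rhs = 12, matching y values: 9, 14 (2 points).
  x = 21: rhs = 14, matching y values: none (0 points).
  x = 22: rhs = 4, matching y values: 2, 21 (2 points).
Total affine count: 18.
Full point count |E(F_23)| = 18 + 1 = 19.
Hasse bound: |19 − (23+1)| = |-5| = 5 ≤ 2√23 ≈ 9.5917 ✓.


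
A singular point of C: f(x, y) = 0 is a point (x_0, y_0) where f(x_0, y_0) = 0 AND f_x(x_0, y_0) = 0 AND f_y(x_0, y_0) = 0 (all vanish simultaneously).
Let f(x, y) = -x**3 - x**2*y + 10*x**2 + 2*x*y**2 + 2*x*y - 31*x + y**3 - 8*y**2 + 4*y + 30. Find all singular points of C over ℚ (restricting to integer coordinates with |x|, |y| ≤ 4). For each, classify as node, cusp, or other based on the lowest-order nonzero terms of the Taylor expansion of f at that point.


Singular points: {(3, 1)}; classification: cusp.

Compute partial derivatives:
  f_x = -3*x**2 - 2*x*y + 20*x + 2*y**2 + 2*y - 31.
  f_y = -x**2 + 4*x*y + 2*x + 3*y**2 - 16*y + 4.
Scan x_0 ∈ {−4, ..., 4}. For each x_0, f_y(x_0, y) is a polynomial in y; find its integer roots y ∈ {−4, ..., 4}, then test f_x and f at those candidates.
  x = -4: f_y(-4, y) = 3*y**2 - 32*y - 20; no integer root y with |y| ≤ 4.
  x = -3: f_y(-3, y) = 3*y**2 - 28*y - 11; no integer root y with |y| ≤ 4.
  x = -2: f_y(-2, y) = 3*y**2 - 24*y - 4; no integer root y with |y| ≤ 4.
  x = -1: f_y(-1, y) = 3*y**2 - 20*y + 1; no integer root y with |y| ≤ 4.
  x = 0: f_y(0, y) = 3*y**2 - 16*y + 4; no integer root y with |y| ≤ 4.
  x = 1: f_y(1, y) = 3*y**2 - 12*y + 5; no integer root y with |y| ≤ 4.
  x = 2: f_y(2, y) = 3*y**2 - 8*y + 4; vanishes at y ∈ {2}. (2, 2): f_x = 1 ≠ 0.
  x = 3: f_y(3, y) = 3*y**2 - 4*y + 1; vanishes at y ∈ {1}. (3, 1): f_x = 0, f = 0 — SINGULAR.
  x = 4: f_y(4, y) = 3*y**2 - 4; no integer root y with |y| ≤ 4.
Only singular point on the grid: (3, 1).
Classify: substitute x = 3 + u, y = 1 + v and expand: f = -u**3 - u**2*v + 2*u*v**2 + v**3 + v**2.
No constant or linear terms (consistent with a singular point). Quadratic part: v**2. Cubic part: -u**3 - u**2*v + 2*u*v**2 + v**3.
The quadratic part v**2 is a perfect square, so there is a single (double) tangent line v = 0, i.e. y = 1. Restricting the cubic part to that line (v = 0) leaves -u**3 ≠ 0, so f is not divisible by v and the branch is v² ≈ u**3 to lowest order — this is a cusp.
Classification: cusp.


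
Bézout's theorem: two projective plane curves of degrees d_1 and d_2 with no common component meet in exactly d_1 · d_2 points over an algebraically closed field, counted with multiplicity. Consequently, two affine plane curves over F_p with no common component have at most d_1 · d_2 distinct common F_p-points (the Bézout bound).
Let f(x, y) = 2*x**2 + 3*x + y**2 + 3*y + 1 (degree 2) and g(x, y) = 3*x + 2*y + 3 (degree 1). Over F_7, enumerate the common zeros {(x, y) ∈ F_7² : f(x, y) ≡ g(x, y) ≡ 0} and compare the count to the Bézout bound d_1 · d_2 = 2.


Common zeros: {(4, 3), (6, 0)}; count = 2; Bézout bound = 2.

deg(f) = 2, deg(g) = 1, so Bézout bound = 2.
Scan x ∈ F_7. For each x, list the y ∈ F_7 with f(x, y) ≡ 0 and those with g(x, y) ≡ 0 (mod 7); the common zeros in that column are the intersection.
  x = 0: f ≡ 0 at y ∈ ∅; g ≡ 0 at y ∈ {2}; common: ∅.
  x = 1: f ≡ 0 at y ∈ ∅; g ≡ 0 at y ∈ {4}; common: ∅.
  x = 2: f ≡ 0 at y ∈ ∅; g ≡ 0 at y ∈ {6}; common: ∅.
  x = 3: f ≡ 0 at y ∈ {0, 4}; g ≡ 0 at y ∈ {1}; common: ∅.
  x = 4: f ≡ 0 at y ∈ {1, 3}; g ≡ 0 at y ∈ {3}; common: {3}.
  x = 5: f ≡ 0 at y ∈ {1, 3}; g ≡ 0 at y ∈ {5}; common: ∅.
  x = 6: f ≡ 0 at y ∈ {0, 4}; g ≡ 0 at y ∈ {0}; common: {0}.
Collecting: common zeros = {(4, 3), (6, 0)}, so the count is 2.
Comparison with the Bézout bound: 2 ≤ 2 = deg(f)·deg(g), as expected for curves with no common component (the bound is attained).


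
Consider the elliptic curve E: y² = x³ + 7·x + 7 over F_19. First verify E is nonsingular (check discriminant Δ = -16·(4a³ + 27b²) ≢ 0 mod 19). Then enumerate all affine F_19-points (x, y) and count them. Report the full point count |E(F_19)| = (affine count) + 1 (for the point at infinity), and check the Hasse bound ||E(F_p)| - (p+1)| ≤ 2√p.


Affine points = {(0, 8), (0, 11), (3, 6), (3, 13), (4, 2), (4, 17), (7, 0), (8, 9), (8, 10), (9, 1), (9, 18), (11, 3), (11, 16), (16, 4), (16, 15), (17, 2), (17, 17)}; affine count = 17; |E(F_19)| = 18.

Discriminant check: Δ ∝ 4a³ + 27b² = 4·7³ + 27·7² = 4·343 + 27·49 ≡ 16 (mod 19). Nonzero ⇒ E is nonsingular.
For each x ∈ F_19, compute rhs = x³ + 7·x + 7 mod 19, then count y ∈ F_19 with y² ≡ rhs.
  x = 0: rhs = 7, matching y values: 8, 11 (2 points).
  x = 1: rhs = 15, matching y values: none (0 points).
  x = 2: rhs = 10, matching y values: none (0 points).
  x = 3: rhs = 17, matching y values: 6, 13 (2 points).
  x = 4: rhs = 4, matching y values: 2, 17 (2 points).
  x = 5: rhs = 15, matching y values: none (0 points).
  x = 6: rhs = 18, matching y values: none (0 points).
  x = 7: rhs = 0, matching y values: 0 (1 points).
  x = 8: rhs = 5, matching y values: 9, 10 (2 points).
  x = 9: rhs = 1, matching y values: 1, 18 (2 points).
  x = 10: rhs = 13, matching y values: none (0 points).
  x = 11: rhs = 9, matching y values: 3, 16 (2 points).
  x = 12: rhs = 14, matching y values: none (0 points).
  x = 13: rhs = 15, matching y values: none (0 points).
  x = 14: rhs = 18, matching y values: none (0 points).
  x = 15: rhs = 10, matching y values: none (0 points).
  x = 16: rhs = 16, matching y values: 4, 15 (2 points).
  x = 17: rhs = 4, matching y values: 2, 17 (2 points).
  x = 18: rhs = 18, matching y values: none (0 points).
Total affine count: 17.
Full point count |E(F_19)| = 17 + 1 = 18.
Hasse bound: |18 − (19+1)| = |-2| = 2 ≤ 2√19 ≈ 8.7178 ✓.


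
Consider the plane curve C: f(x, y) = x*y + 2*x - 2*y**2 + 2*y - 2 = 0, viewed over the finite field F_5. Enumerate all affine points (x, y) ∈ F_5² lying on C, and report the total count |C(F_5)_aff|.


Affine F_5-points: {(1, 0), (1, 4), (4, 1), (4, 2)}; count = 4.

For each of the 25 pairs (x, y) ∈ F_5², evaluate f(x, y) mod 5. Record the zeros.
  x = 0: [0↦3, 1↦3, 2↦4, 3↦1, 4↦4]  zeros at y ∈ ∅
  x = 1: [0↦0, 1↦1, 2↦3, 3↦1, 4↦0]  zeros at y ∈ {0, 4}
  x = 2: [0↦2, 1↦4, 2↦2, 3↦1, 4↦1]  zeros at y ∈ ∅
  x = 3: [0↦4, 1↦2, 2↦1, 3↦1, 4↦2]  zeros at y ∈ ∅
  x = 4: [0↦1, 1↦0, 2↦0, 3↦1, 4↦3]  zeros at y ∈ {1, 2}
Collecting zeros: affine points = {(1, 0), (1, 4), (4, 1), (4, 2)}.
Total count |C(F_5)_aff| = 4.


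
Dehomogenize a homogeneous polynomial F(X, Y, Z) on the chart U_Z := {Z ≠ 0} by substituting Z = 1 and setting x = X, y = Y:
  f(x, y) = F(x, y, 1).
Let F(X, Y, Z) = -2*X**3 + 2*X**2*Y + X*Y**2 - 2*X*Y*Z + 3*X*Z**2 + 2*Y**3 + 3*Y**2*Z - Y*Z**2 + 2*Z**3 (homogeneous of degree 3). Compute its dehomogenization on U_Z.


f(x, y) = -2*x**3 + 2*x**2*y + x*y**2 - 2*x*y + 3*x + 2*y**3 + 3*y**2 - y + 2

On U_Z we set Z = 1. Each monomial c·X^i·Y^j·Z^k in F becomes c·x^i·y^j·1^k = c·x^i·y^j.
Substituting Z = 1: F(X, Y, 1) = -2*x**3 + 2*x**2*y + x*y**2 - 2*x*y + 3*x + 2*y**3 + 3*y**2 - y + 2.
Note: deg(f) ≤ deg(F) = 3; strict inequality happens when F is divisible by Z (lost terms).


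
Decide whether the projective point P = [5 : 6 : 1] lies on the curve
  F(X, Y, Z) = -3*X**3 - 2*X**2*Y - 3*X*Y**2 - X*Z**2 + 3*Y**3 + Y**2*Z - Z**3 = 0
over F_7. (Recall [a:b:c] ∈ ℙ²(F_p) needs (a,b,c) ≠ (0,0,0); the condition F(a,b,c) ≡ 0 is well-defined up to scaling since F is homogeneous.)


F(5,6,1) ≡ 2 (mod 7); P is NOT on the curve.

Evaluate F(5, 6, 1) term-by-term (mod 7).
  -3*X**3 ↦ -3·125·1·1 = -375
  -2*X**2*Y ↦ -2·25·6·1 = -300
  -3*X*Y**2 ↦ -3·5·36·1 = -540
  -X*Z**2 ↦ -1·5·1·1 = -5
  3*Y**3 ↦ 3·1·216·1 = 648
  Y**2*Z ↦ 1·1·36·1 = 36
  -Z**3 ↦ -1·1·1·1 = -1
Sum: F(5, 6, 1) = (-375) + (-300) + (-540) + (-5) + (648) + (36) + (-1) = -537.
Reducing mod 7: -537 ≡ 2 (mod 7).
Since F(a, b, c) ≡ 2 ≠ 0 (mod 7), P does NOT lie on the curve.


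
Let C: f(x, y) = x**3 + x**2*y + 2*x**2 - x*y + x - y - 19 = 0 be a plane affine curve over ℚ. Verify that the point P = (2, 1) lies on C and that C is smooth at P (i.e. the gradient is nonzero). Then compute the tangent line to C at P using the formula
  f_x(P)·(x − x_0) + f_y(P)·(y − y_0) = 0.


Tangent line at P: 24*x + y - 49 = 0.

Step 1: f(2, 1) = 0, so P lies on C.
Step 2: partial derivatives
  f_x(x, y) = 3*x**2 + 2*x*y + 4*x - y + 1, f_y(x, y) = x**2 - x - 1.
  f_x(P) = 24, f_y(P) = 1 (gradient nonzero, so P is smooth).
Step 3: tangent line at P: 24·(x − 2) + 1·(y − 1) = 0.
Expanding: 24*x + y - 49 = 0.


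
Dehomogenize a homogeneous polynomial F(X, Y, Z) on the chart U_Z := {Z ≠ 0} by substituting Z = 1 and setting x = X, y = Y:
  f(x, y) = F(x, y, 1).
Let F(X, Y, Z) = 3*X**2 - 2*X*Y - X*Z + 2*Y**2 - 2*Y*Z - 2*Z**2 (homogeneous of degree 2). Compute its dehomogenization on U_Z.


f(x, y) = 3*x**2 - 2*x*y - x + 2*y**2 - 2*y - 2

On U_Z we set Z = 1. Each monomial c·X^i·Y^j·Z^k in F becomes c·x^i·y^j·1^k = c·x^i·y^j.
Substituting Z = 1: F(X, Y, 1) = 3*x**2 - 2*x*y - x + 2*y**2 - 2*y - 2.
Note: deg(f) ≤ deg(F) = 2; strict inequality happens when F is divisible by Z (lost terms).


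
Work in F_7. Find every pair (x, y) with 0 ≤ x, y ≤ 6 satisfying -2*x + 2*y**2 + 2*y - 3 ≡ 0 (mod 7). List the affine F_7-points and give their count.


Affine F_7-points: {(0, 3), (1, 2), (1, 4), (2, 0), (2, 6), (4, 1), (4, 5)}; count = 7.

For each of the 49 pairs (x, y) ∈ F_7², evaluate f(x, y) mod 7. Record the zeros.
  x = 0: [0↦4, 1↦1, 2↦2, 3↦0, 4↦2, 5↦1, 6↦4]  zeros at y ∈ {3}
  x = 1: [0↦2, 1↦6, 2↦0, 3↦5, 4↦0, 5↦6, 6↦2]  zeros at y ∈ {2, 4}
  x = 2: [0↦0, 1↦4, 2↦5, 3↦3, 4↦5, 5↦4, 6↦0]  zeros at y ∈ {0, 6}
  x = 3: [0↦5, 1↦2, 2↦3, 3↦1, 4↦3, 5↦2, 6↦5]  zeros at y ∈ ∅
  x = 4: [0↦3, 1↦0, 2↦1, 3↦6, 4↦1, 5↦0, 6↦3]  zeros at y ∈ {1, 5}
  x = 5: [0↦1, 1↦5, 2↦6, 3↦4, 4↦6, 5↦5, 6↦1]  zeros at y ∈ ∅
  x = 6: [0↦6, 1↦3, 2↦4, 3↦2, 4↦4, 5↦3, 6↦6]  zeros at y ∈ ∅
Collecting zeros: affine points = {(0, 3), (1, 2), (1, 4), (2, 0), (2, 6), (4, 1), (4, 5)}.
Total count |C(F_7)_aff| = 7.


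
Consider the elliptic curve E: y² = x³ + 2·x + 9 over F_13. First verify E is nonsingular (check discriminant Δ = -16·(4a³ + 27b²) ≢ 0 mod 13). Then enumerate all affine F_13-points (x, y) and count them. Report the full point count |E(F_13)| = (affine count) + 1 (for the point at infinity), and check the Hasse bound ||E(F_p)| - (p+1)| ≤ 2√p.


Affine points = {(0, 3), (0, 10), (1, 5), (1, 8), (3, 4), (3, 9), (4, 4), (4, 9), (5, 1), (5, 12), (6, 4), (6, 9), (8, 2), (8, 11), (11, 6), (11, 7)}; affine count = 16; |E(F_13)| = 17.

Discriminant check: Δ ∝ 4a³ + 27b² = 4·2³ + 27·9² = 4·8 + 27·81 ≡ 9 (mod 13). Nonzero ⇒ E is nonsingular.
For each x ∈ F_13, compute rhs = x³ + 2·x + 9 mod 13, then count y ∈ F_13 with y² ≡ rhs.
  x = 0: rhs = 9, matching y values: 3, 10 (2 points).
  x = 1: rhs = 12, matching y values: 5, 8 (2 points).
  x = 2: rhs = 8, matching y values: none (0 points).
  x = 3: rhs = 3, matching y values: 4, 9 (2 points).
  x = 4: rhs = 3, matching y values: 4, 9 (2 points).
  x = 5: rhs = 1, matching y values: 1, 12 (2 points).
  x = 6: rhs = 3, matching y values: 4, 9 (2 points).
  x = 7: rhs = 2, matching y values: none (0 points).
  x = 8: rhs = 4, matching y values: 2, 11 (2 points).
  x = 9: rhs = 2, matching y values: none (0 points).
  x = 10: rhs = 2, matching y values: none (0 points).
  x = 11: rhs = 10, matching y values: 6, 7 (2 points).
  x = 12: rhs = 6, matching y values: none (0 points).
Total affine count: 16.
Full point count |E(F_13)| = 16 + 1 = 17.
Hasse bound: |17 − (13+1)| = |3| = 3 ≤ 2√13 ≈ 7.2111 ✓.


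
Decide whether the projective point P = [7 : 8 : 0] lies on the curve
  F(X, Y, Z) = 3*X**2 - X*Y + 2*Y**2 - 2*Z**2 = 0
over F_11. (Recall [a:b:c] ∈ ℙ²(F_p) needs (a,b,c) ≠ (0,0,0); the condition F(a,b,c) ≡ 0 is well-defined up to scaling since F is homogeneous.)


F(7,8,0) ≡ 10 (mod 11); P is NOT on the curve.

Evaluate F(7, 8, 0) term-by-term (mod 11).
  3*X**2 ↦ 3·49·1·1 = 147
  -X*Y ↦ -1·7·8·1 = -56
  2*Y**2 ↦ 2·1·64·1 = 128
  -2*Z**2 ↦ -2·1·1·0 = 0
Sum: F(7, 8, 0) = (147) + (-56) + (128) + (0) = 219.
Reducing mod 11: 219 ≡ 10 (mod 11).
Since F(a, b, c) ≡ 10 ≠ 0 (mod 11), P does NOT lie on the curve.


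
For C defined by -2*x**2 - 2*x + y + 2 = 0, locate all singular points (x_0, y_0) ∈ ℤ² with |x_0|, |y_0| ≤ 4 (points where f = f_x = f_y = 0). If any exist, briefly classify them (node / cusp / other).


No singular points in the scanned grid; C is smooth there.

Compute partial derivatives:
  f_x = -4*x - 2.
  f_y = 1.
f_y = 1 is a nonzero constant, so f_y never vanishes: no point (x, y) can satisfy f = f_x = f_y = 0. In particular no (x, y) ∈ {−4, ..., 4}² is singular; the curve is smooth.


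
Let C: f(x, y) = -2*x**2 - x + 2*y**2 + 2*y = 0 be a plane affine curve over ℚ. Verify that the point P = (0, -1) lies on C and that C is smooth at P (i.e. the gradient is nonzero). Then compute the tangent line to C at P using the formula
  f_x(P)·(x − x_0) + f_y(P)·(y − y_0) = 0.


Tangent line at P: -x - 2*y - 2 = 0.

Step 1: f(0, -1) = 0, so P lies on C.
Step 2: partial derivatives
  f_x(x, y) = -4*x - 1, f_y(x, y) = 4*y + 2.
  f_x(P) = -1, f_y(P) = -2 (gradient nonzero, so P is smooth).
Step 3: tangent line at P: -1·(x − 0) + -2·(y − -1) = 0.
Expanding: -x - 2*y - 2 = 0.


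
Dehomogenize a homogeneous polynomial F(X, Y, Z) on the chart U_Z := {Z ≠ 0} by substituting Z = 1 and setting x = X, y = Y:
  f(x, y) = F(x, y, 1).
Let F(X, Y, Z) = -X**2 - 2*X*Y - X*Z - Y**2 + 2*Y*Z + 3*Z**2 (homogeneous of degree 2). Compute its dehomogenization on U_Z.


f(x, y) = -x**2 - 2*x*y - x - y**2 + 2*y + 3

On U_Z we set Z = 1. Each monomial c·X^i·Y^j·Z^k in F becomes c·x^i·y^j·1^k = c·x^i·y^j.
Substituting Z = 1: F(X, Y, 1) = -x**2 - 2*x*y - x - y**2 + 2*y + 3.
Note: deg(f) ≤ deg(F) = 2; strict inequality happens when F is divisible by Z (lost terms).


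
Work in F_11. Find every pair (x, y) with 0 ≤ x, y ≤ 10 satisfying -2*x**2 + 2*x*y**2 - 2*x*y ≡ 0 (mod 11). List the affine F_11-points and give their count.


Affine F_11-points: {(0, 0), (0, 1), (0, 2), (0, 3), (0, 4), (0, 5), (0, 6), (0, 7), (0, 8), (0, 9), (0, 10), (1, 4), (1, 8), (2, 2), (2, 10), (6, 3), (6, 9), (8, 6), (9, 5), (9, 7)}; count = 20.

For each of the 121 pairs (x, y) ∈ F_11², evaluate f(x, y) mod 11. Record the zeros.
  x = 0: [0↦0, 1↦0, 2↦0, 3↦0, 4↦0, 5↦0, 6↦0, 7↦0, 8↦0, 9↦0, 10↦0]  zeros at y ∈ {0, 1, 2, 3, 4, 5, 6, 7, 8, 9, 10}
  x = 1: [0↦9, 1↦9, 2↦2, 3↦10, 4↦0, 5↦5, 6↦3, 7↦5, 8↦0, 9↦10, 10↦2]  zeros at y ∈ {4, 8}
  x = 2: [0↦3, 1↦3, 2↦0, 3↦5, 4↦7, 5↦6, 6↦2, 7↦6, 8↦7, 9↦5, 10↦0]  zeros at y ∈ {2, 10}
  x = 3: [0↦4, 1↦4, 2↦5, 3↦7, 4↦10, 5↦3, 6↦8, 7↦3, 8↦10, 9↦7, 10↦5]  zeros at y ∈ ∅
  x = 4: [0↦1, 1↦1, 2↦6, 3↦5, 4↦9, 5↦7, 6↦10, 7↦7, 8↦9, 9↦5, 10↦6]  zeros at y ∈ ∅
  x = 5: [0↦5, 1↦5, 2↦3, 3↦10, 4↦4, 5↦7, 6↦8, 7↦7, 8↦4, 9↦10, 10↦3]  zeros at y ∈ ∅
  x = 6: [0↦5, 1↦5, 2↦7, 3↦0, 4↦6, 5↦3, 6↦2, 7↦3, 8↦6, 9↦0, 10↦7]  zeros at y ∈ {3, 9}
  x = 7: [0↦1, 1↦1, 2↦7, 3↦8, 4↦4, 5↦6, 6↦3, 7↦6, 8↦4, 9↦8, 10↦7]  zeros at y ∈ ∅
  x = 8: [0↦4, 1↦4, 2↦3, 3↦1, 4↦9, 5↦5, 6↦0, 7↦5, 8↦9, 9↦1, 10↦3]  zeros at y ∈ {6}
  x = 9: [0↦3, 1↦3, 2↦6, 3↦1, 4↦10, 5↦0, 6↦4, 7↦0, 8↦10, 9↦1, 10↦6]  zeros at y ∈ {5, 7}
  x = 10: [0↦9, 1↦9, 2↦5, 3↦8, 4↦7, 5↦2, 6↦4, 7↦2, 8↦7, 9↦8, 10↦5]  zeros at y ∈ ∅
Collecting zeros: affine points = {(0, 0), (0, 1), (0, 2), (0, 3), (0, 4), (0, 5), (0, 6), (0, 7), (0, 8), (0, 9), (0, 10), (1, 4), (1, 8), (2, 2), (2, 10), (6, 3), (6, 9), (8, 6), (9, 5), (9, 7)}.
Total count |C(F_11)_aff| = 20.


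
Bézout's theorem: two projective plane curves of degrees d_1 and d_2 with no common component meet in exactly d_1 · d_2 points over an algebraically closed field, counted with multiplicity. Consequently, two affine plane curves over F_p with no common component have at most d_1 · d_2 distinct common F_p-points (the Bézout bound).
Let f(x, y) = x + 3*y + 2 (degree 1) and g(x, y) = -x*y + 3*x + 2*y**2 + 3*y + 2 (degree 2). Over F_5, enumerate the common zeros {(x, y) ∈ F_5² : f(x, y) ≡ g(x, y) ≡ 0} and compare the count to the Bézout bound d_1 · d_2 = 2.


Common zeros: {(1, 4)}; count = 1; Bézout bound = 2.

deg(f) = 1, deg(g) = 2, so Bézout bound = 2.
Scan x ∈ F_5. For each x, list the y ∈ F_5 with f(x, y) ≡ 0 and those with g(x, y) ≡ 0 (mod 5); the common zeros in that column are the intersection.
  x = 0: f ≡ 0 at y ∈ {1}; g ≡ 0 at y ∈ ∅; common: ∅.
  x = 1: f ≡ 0 at y ∈ {4}; g ≡ 0 at y ∈ {0, 4}; common: {4}.
  x = 2: f ≡ 0 at y ∈ {2}; g ≡ 0 at y ∈ ∅; common: ∅.
  x = 3: f ≡ 0 at y ∈ {0}; g ≡ 0 at y ∈ ∅; common: ∅.
  x = 4: f ≡ 0 at y ∈ {3}; g ≡ 0 at y ∈ {1, 2}; common: ∅.
Collecting: common zeros = {(1, 4)}, so the count is 1.
Comparison with the Bézout bound: 1 ≤ 2 = deg(f)·deg(g), as expected for curves with no common component (the affine F_5-count falls short of the bound because intersections may lie at infinity, over extension fields, or carry multiplicity).


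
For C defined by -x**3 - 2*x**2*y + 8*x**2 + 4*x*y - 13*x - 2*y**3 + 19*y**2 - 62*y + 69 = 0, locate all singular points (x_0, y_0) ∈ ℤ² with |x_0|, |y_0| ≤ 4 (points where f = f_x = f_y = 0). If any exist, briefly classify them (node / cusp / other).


Singular points: {(1, 3)}; classification: node.

Compute partial derivatives:
  f_x = -3*x**2 - 4*x*y + 16*x + 4*y - 13.
  f_y = -2*x**2 + 4*x - 6*y**2 + 38*y - 62.
Scan x_0 ∈ {−4, ..., 4}. For each x_0, f_y(x_0, y) is a polynomial in y; find its integer roots y ∈ {−4, ..., 4}, then test f_x and f at those candidates.
  x = -4: f_y(-4, y) = -6*y**2 + 38*y - 110; no integer root y with |y| ≤ 4.
  x = -3: f_y(-3, y) = -6*y**2 + 38*y - 92; no integer root y with |y| ≤ 4.
  x = -2: f_y(-2, y) = -6*y**2 + 38*y - 78; no integer root y with |y| ≤ 4.
  x = -1: f_y(-1, y) = -6*y**2 + 38*y - 68; no integer root y with |y| ≤ 4.
  x = 0: f_y(0, y) = -6*y**2 + 38*y - 62; no integer root y with |y| ≤ 4.
  x = 1: f_y(1, y) = -6*y**2 + 38*y - 60; vanishes at y ∈ {3}. (1, 3): f_x = 0, f = 0 — SINGULAR.
  x = 2: f_y(2, y) = -6*y**2 + 38*y - 62; no integer root y with |y| ≤ 4.
  x = 3: f_y(3, y) = -6*y**2 + 38*y - 68; no integer root y with |y| ≤ 4.
  x = 4: f_y(4, y) = -6*y**2 + 38*y - 78; no integer root y with |y| ≤ 4.
Only singular point on the grid: (1, 3).
Classify: substitute x = 1 + u, y = 3 + v and expand: f = -u**3 - 2*u**2*v - u**2 - 2*v**3 + v**2.
No constant or linear terms (consistent with a singular point). Quadratic part: -u**2 + v**2. Cubic part: -u**3 - 2*u**2*v - 2*v**3.
The quadratic part v**2 - u**2 = (v − u)(v + u) splits into two distinct linear factors, so there are two distinct tangent lines y − 3 = ±(x − 1) — this is a node (ordinary double point).
Classification: node.


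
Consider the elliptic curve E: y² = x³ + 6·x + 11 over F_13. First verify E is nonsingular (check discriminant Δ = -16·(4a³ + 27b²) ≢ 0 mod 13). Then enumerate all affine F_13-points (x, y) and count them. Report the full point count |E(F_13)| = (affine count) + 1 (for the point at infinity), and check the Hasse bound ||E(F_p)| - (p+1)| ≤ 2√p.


Affine points = {(3, 2), (3, 11), (5, 6), (5, 7), (6, 4), (6, 9), (8, 5), (8, 8), (9, 1), (9, 12), (11, 2), (11, 11), (12, 2), (12, 11)}; affine count = 14; |E(F_13)| = 15.

Discriminant check: Δ ∝ 4a³ + 27b² = 4·6³ + 27·11² = 4·216 + 27·121 ≡ 10 (mod 13). Nonzero ⇒ E is nonsingular.
For each x ∈ F_13, compute rhs = x³ + 6·x + 11 mod 13, then count y ∈ F_13 with y² ≡ rhs.
  x = 0: rhs = 11, matching y values: none (0 points).
  x = 1: rhs = 5, matching y values: none (0 points).
  x = 2: rhs = 5, matching y values: none (0 points).
  x = 3: rhs = 4, matching y values: 2, 11 (2 points).
  x = 4: rhs = 8, matching y values: none (0 points).
  x = 5: rhs = 10, matching y values: 6, 7 (2 points).
  x = 6: rhs = 3, matching y values: 4, 9 (2 points).
  x = 7: rhs = 6, matching y values: none (0 points).
  x = 8: rhs = 12, matching y values: 5, 8 (2 points).
  x = 9: rhs = 1, matching y values: 1, 12 (2 points).
  x = 10: rhs = 5, matching y values: none (0 points).
  x = 11: rhs = 4, matching y values: 2, 11 (2 points).
  x = 12: rhs = 4, matching y values: 2, 11 (2 points).
Total affine count: 14.
Full point count |E(F_13)| = 14 + 1 = 15.
Hasse bound: |15 − (13+1)| = |1| = 1 ≤ 2√13 ≈ 7.2111 ✓.


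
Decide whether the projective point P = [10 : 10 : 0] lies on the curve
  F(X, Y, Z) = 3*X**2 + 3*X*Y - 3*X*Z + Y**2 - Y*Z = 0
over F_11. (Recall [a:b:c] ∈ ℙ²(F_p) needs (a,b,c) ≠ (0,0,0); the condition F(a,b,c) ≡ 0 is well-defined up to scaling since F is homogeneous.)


F(10,10,0) ≡ 7 (mod 11); P is NOT on the curve.

Evaluate F(10, 10, 0) term-by-term (mod 11).
  3*X**2 ↦ 3·100·1·1 = 300
  3*X*Y ↦ 3·10·10·1 = 300
  -3*X*Z ↦ -3·10·1·0 = 0
  Y**2 ↦ 1·1·100·1 = 100
  -Y*Z ↦ -1·1·10·0 = 0
Sum: F(10, 10, 0) = (300) + (300) + (0) + (100) + (0) = 700.
Reducing mod 11: 700 ≡ 7 (mod 11).
Since F(a, b, c) ≡ 7 ≠ 0 (mod 11), P does NOT lie on the curve.


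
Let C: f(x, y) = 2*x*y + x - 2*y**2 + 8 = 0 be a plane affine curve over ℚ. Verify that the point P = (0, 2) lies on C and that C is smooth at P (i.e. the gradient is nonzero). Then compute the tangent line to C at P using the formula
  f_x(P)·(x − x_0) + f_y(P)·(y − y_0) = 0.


Tangent line at P: 5*x - 8*y + 16 = 0.

Step 1: f(0, 2) = 0, so P lies on C.
Step 2: partial derivatives
  f_x(x, y) = 2*y + 1, f_y(x, y) = 2*x - 4*y.
  f_x(P) = 5, f_y(P) = -8 (gradient nonzero, so P is smooth).
Step 3: tangent line at P: 5·(x − 0) + -8·(y − 2) = 0.
Expanding: 5*x - 8*y + 16 = 0.


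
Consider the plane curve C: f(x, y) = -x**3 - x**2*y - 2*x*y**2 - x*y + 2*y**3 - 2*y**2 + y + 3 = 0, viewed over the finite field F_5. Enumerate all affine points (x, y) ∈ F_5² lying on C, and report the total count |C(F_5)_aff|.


Affine F_5-points: {(1, 2), (2, 0), (2, 3), (3, 3)}; count = 4.

For each of the 25 pairs (x, y) ∈ F_5², evaluate f(x, y) mod 5. Record the zeros.
  x = 0: [0↦3, 1↦4, 2↦3, 3↦2, 4↦3]  zeros at y ∈ ∅
  x = 1: [0↦2, 1↦4, 2↦0, 3↦2, 4↦2]  zeros at y ∈ {2}
  x = 2: [0↦0, 1↦1, 2↦2, 3↦0, 4↦2]  zeros at y ∈ {0, 3}
  x = 3: [0↦1, 1↦4, 2↦3, 3↦0, 4↦2]  zeros at y ∈ {3}
  x = 4: [0↦4, 1↦2, 2↦2, 3↦1, 4↦1]  zeros at y ∈ ∅
Collecting zeros: affine points = {(1, 2), (2, 0), (2, 3), (3, 3)}.
Total count |C(F_5)_aff| = 4.


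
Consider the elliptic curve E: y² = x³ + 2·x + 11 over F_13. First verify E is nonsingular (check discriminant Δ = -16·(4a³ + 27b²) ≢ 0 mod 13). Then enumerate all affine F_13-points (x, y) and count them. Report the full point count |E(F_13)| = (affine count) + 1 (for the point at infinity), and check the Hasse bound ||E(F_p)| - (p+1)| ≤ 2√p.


Affine points = {(1, 1), (1, 12), (2, 6), (2, 7), (5, 4), (5, 9), (7, 2), (7, 11), (9, 2), (9, 11), (10, 2), (10, 11), (11, 5), (11, 8)}; affine count = 14; |E(F_13)| = 15.

Discriminant check: Δ ∝ 4a³ + 27b² = 4·2³ + 27·11² = 4·8 + 27·121 ≡ 10 (mod 13). Nonzero ⇒ E is nonsingular.
For each x ∈ F_13, compute rhs = x³ + 2·x + 11 mod 13, then count y ∈ F_13 with y² ≡ rhs.
  x = 0: rhs = 11, matching y values: none (0 points).
  x = 1: rhs = 1, matching y values: 1, 12 (2 points).
  x = 2: rhs = 10, matching y values: 6, 7 (2 points).
  x = 3: rhs = 5, matching y values: none (0 points).
  x = 4: rhs = 5, matching y values: none (0 points).
  x = 5: rhs = 3, matching y values: 4, 9 (2 points).
  x = 6: rhs = 5, matching y values: none (0 points).
  x = 7: rhs = 4, matching y values: 2, 11 (2 points).
  x = 8: rhs = 6, matching y values: none (0 points).
  x = 9: rhs = 4, matching y values: 2, 11 (2 points).
  x = 10: rhs = 4, matching y values: 2, 11 (2 points).
  x = 11: rhs = 12, matching y values: 5, 8 (2 points).
  x = 12: rhs = 8, matching y values: none (0 points).
Total affine count: 14.
Full point count |E(F_13)| = 14 + 1 = 15.
Hasse bound: |15 − (13+1)| = |1| = 1 ≤ 2√13 ≈ 7.2111 ✓.


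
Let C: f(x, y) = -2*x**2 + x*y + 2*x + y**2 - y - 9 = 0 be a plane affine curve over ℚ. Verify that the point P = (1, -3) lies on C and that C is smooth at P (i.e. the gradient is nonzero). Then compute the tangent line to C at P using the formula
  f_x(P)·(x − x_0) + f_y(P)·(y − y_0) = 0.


Tangent line at P: -5*x - 6*y - 13 = 0.

Step 1: f(1, -3) = 0, so P lies on C.
Step 2: partial derivatives
  f_x(x, y) = -4*x + y + 2, f_y(x, y) = x + 2*y - 1.
  f_x(P) = -5, f_y(P) = -6 (gradient nonzero, so P is smooth).
Step 3: tangent line at P: -5·(x − 1) + -6·(y − -3) = 0.
Expanding: -5*x - 6*y - 13 = 0.


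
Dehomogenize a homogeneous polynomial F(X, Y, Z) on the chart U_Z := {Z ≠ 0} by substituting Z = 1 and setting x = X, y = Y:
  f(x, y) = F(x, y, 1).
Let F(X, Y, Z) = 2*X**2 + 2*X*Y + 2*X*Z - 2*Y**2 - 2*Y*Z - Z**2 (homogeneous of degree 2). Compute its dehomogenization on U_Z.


f(x, y) = 2*x**2 + 2*x*y + 2*x - 2*y**2 - 2*y - 1

On U_Z we set Z = 1. Each monomial c·X^i·Y^j·Z^k in F becomes c·x^i·y^j·1^k = c·x^i·y^j.
Substituting Z = 1: F(X, Y, 1) = 2*x**2 + 2*x*y + 2*x - 2*y**2 - 2*y - 1.
Note: deg(f) ≤ deg(F) = 2; strict inequality happens when F is divisible by Z (lost terms).


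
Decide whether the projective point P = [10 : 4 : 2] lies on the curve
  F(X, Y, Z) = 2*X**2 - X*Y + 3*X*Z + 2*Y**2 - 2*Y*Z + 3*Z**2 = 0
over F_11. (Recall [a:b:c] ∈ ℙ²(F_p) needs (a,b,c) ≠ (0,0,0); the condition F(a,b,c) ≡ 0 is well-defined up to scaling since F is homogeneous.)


F(10,4,2) ≡ 6 (mod 11); P is NOT on the curve.

Evaluate F(10, 4, 2) term-by-term (mod 11).
  2*X**2 ↦ 2·100·1·1 = 200
  -X*Y ↦ -1·10·4·1 = -40
  3*X*Z ↦ 3·10·1·2 = 60
  2*Y**2 ↦ 2·1·16·1 = 32
  -2*Y*Z ↦ -2·1·4·2 = -16
  3*Z**2 ↦ 3·1·1·4 = 12
Sum: F(10, 4, 2) = (200) + (-40) + (60) + (32) + (-16) + (12) = 248.
Reducing mod 11: 248 ≡ 6 (mod 11).
Since F(a, b, c) ≡ 6 ≠ 0 (mod 11), P does NOT lie on the curve.


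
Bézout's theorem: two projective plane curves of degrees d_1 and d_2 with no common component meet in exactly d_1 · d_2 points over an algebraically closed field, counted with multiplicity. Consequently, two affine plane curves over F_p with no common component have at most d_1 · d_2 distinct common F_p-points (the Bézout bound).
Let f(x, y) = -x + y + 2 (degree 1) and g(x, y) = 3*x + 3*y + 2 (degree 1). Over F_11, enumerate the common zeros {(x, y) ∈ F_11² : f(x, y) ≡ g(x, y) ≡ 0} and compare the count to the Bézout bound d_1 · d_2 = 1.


Common zeros: {(8, 6)}; count = 1; Bézout bound = 1.

deg(f) = 1, deg(g) = 1, so Bézout bound = 1.
Scan x ∈ F_11. For each x, list the y ∈ F_11 with f(x, y) ≡ 0 and those with g(x, y) ≡ 0 (mod 11); the common zeros in that column are the intersection.
  x = 0: f ≡ 0 at y ∈ {9}; g ≡ 0 at y ∈ {3}; common: ∅.
  x = 1: f ≡ 0 at y ∈ {10}; g ≡ 0 at y ∈ {2}; common: ∅.
  x = 2: f ≡ 0 at y ∈ {0}; g ≡ 0 at y ∈ {1}; common: ∅.
  x = 3: f ≡ 0 at y ∈ {1}; g ≡ 0 at y ∈ {0}; common: ∅.
  x = 4: f ≡ 0 at y ∈ {2}; g ≡ 0 at y ∈ {10}; common: ∅.
  x = 5: f ≡ 0 at y ∈ {3}; g ≡ 0 at y ∈ {9}; common: ∅.
  x = 6: f ≡ 0 at y ∈ {4}; g ≡ 0 at y ∈ {8}; common: ∅.
  x = 7: f ≡ 0 at y ∈ {5}; g ≡ 0 at y ∈ {7}; common: ∅.
  x = 8: f ≡ 0 at y ∈ {6}; g ≡ 0 at y ∈ {6}; common: {6}.
  x = 9: f ≡ 0 at y ∈ {7}; g ≡ 0 at y ∈ {5}; common: ∅.
  x = 10: f ≡ 0 at y ∈ {8}; g ≡ 0 at y ∈ {4}; common: ∅.
Collecting: common zeros = {(8, 6)}, so the count is 1.
Comparison with the Bézout bound: 1 ≤ 1 = deg(f)·deg(g), as expected for curves with no common component (the bound is attained).


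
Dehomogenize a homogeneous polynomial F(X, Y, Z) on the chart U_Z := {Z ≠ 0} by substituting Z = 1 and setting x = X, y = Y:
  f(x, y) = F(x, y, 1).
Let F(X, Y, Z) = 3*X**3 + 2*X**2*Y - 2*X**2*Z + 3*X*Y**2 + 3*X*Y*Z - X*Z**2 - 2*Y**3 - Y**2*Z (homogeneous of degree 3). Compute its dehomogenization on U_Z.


f(x, y) = 3*x**3 + 2*x**2*y - 2*x**2 + 3*x*y**2 + 3*x*y - x - 2*y**3 - y**2

On U_Z we set Z = 1. Each monomial c·X^i·Y^j·Z^k in F becomes c·x^i·y^j·1^k = c·x^i·y^j.
Substituting Z = 1: F(X, Y, 1) = 3*x**3 + 2*x**2*y - 2*x**2 + 3*x*y**2 + 3*x*y - x - 2*y**3 - y**2.
Note: deg(f) ≤ deg(F) = 3; strict inequality happens when F is divisible by Z (lost terms).


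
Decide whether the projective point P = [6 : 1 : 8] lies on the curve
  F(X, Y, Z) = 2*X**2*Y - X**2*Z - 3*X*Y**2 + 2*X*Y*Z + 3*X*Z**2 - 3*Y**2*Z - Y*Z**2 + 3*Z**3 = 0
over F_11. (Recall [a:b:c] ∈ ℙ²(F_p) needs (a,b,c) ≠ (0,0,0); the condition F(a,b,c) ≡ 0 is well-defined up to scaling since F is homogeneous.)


F(6,1,8) ≡ 9 (mod 11); P is NOT on the curve.

Evaluate F(6, 1, 8) term-by-term (mod 11).
  2*X**2*Y ↦ 2·36·1·1 = 72
  -X**2*Z ↦ -1·36·1·8 = -288
  -3*X*Y**2 ↦ -3·6·1·1 = -18
  2*X*Y*Z ↦ 2·6·1·8 = 96
  3*X*Z**2 ↦ 3·6·1·64 = 1152
  -3*Y**2*Z ↦ -3·1·1·8 = -24
  -Y*Z**2 ↦ -1·1·1·64 = -64
  3*Z**3 ↦ 3·1·1·512 = 1536
Sum: F(6, 1, 8) = (72) + (-288) + (-18) + (96) + (1152) + (-24) + (-64) + (1536) = 2462.
Reducing mod 11: 2462 ≡ 9 (mod 11).
Since F(a, b, c) ≡ 9 ≠ 0 (mod 11), P does NOT lie on the curve.
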